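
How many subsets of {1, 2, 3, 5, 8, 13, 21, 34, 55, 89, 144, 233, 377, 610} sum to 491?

8

Each representation comes from the Zeckendorf form by replacing some F_k with F_{k−1} + F_{k−2} where possible.
491 = 377+89+21+3+1 = 377+89+13+8+3+1 = 377+55+34+21+3+1 = … (5 more), for 8 in all.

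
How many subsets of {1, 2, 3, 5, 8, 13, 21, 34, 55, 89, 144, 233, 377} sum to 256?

9

Each representation comes from the Zeckendorf form by replacing some F_k with F_{k−1} + F_{k−2} where possible.
256 = 233+21+2 = 233+13+8+2 = 144+89+21+2 = 233+13+5+3+2 = … (5 more), for 9 in all.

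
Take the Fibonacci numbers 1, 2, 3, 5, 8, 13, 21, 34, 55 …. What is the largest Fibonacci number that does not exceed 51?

34 ≤ 51 < 55, so the largest Fibonacci number not exceeding 51 is 34.

34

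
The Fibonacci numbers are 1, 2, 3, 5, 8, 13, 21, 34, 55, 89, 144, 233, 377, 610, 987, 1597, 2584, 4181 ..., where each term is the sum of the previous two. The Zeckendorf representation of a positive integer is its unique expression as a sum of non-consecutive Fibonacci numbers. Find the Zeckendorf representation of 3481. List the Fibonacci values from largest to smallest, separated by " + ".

largest Fibonacci ≤ 3481 is 2584; 3481 − 2584 = 897
largest Fibonacci ≤ 897 is 610; 897 − 610 = 287
largest Fibonacci ≤ 287 is 233; 287 − 233 = 54
largest Fibonacci ≤ 54 is 34; 54 − 34 = 20
largest Fibonacci ≤ 20 is 13; 20 − 13 = 7
largest Fibonacci ≤ 7 is 5; 7 − 5 = 2
largest Fibonacci ≤ 2 is 2; 2 − 2 = 0
So 3481 = 2584 + 610 + 233 + 34 + 13 + 5 + 2, with no two terms consecutive in the sequence.

2584 + 610 + 233 + 34 + 13 + 5 + 2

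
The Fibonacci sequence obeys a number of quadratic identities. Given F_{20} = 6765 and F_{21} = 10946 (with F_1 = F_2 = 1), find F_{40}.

102334155

By the doubling identity F_{2k} = F_k(2F_{k+1} − F_k): F_{40} = 6765·(2·10946 − 6765) = 6765·15127 = 102334155.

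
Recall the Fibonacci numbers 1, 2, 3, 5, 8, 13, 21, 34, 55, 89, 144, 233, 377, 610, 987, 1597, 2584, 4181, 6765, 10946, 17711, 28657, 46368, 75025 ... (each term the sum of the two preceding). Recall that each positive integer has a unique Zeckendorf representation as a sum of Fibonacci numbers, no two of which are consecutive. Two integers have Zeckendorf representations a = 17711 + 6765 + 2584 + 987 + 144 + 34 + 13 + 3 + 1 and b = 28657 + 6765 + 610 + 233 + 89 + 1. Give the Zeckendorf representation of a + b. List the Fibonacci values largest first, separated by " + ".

The two numbers are 28242 and 36355, so their sum is 64597.
Greedy algorithm:
64597 − 46368 = 18229
18229 − 17711 = 518
518 − 377 = 141
141 − 89 = 52
52 − 34 = 18
18 − 13 = 5
5 − 5 = 0

46368 + 17711 + 377 + 89 + 34 + 13 + 5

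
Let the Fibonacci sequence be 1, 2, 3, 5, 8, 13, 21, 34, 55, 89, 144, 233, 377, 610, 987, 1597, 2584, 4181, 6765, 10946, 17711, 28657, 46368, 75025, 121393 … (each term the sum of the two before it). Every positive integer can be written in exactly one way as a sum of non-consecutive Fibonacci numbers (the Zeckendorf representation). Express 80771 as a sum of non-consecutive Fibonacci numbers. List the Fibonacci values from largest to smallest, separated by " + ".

75025 + 4181 + 987 + 377 + 144 + 55 + 2

Repeatedly subtract the largest Fibonacci number that fits:
largest Fibonacci ≤ 80771 is 75025; 80771 − 75025 = 5746
largest Fibonacci ≤ 5746 is 4181; 5746 − 4181 = 1565
largest Fibonacci ≤ 1565 is 987; 1565 − 987 = 578
largest Fibonacci ≤ 578 is 377; 578 − 377 = 201
largest Fibonacci ≤ 201 is 144; 201 − 144 = 57
largest Fibonacci ≤ 57 is 55; 57 − 55 = 2
largest Fibonacci ≤ 2 is 2; 2 − 2 = 0
So 80771 = 75025 + 4181 + 987 + 377 + 144 + 55 + 2, with no two terms consecutive in the sequence.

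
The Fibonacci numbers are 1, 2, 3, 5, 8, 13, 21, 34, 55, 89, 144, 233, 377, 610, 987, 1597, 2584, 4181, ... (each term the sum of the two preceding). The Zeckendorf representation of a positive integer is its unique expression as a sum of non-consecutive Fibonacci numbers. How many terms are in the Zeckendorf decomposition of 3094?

6

Repeatedly subtract the largest Fibonacci number that fits:
largest Fibonacci ≤ 3094 is 2584; 3094 − 2584 = 510
largest Fibonacci ≤ 510 is 377; 510 − 377 = 133
largest Fibonacci ≤ 133 is 89; 133 − 89 = 44
largest Fibonacci ≤ 44 is 34; 44 − 34 = 10
largest Fibonacci ≤ 10 is 8; 10 − 8 = 2
largest Fibonacci ≤ 2 is 2; 2 − 2 = 0
3094 = 2584 + 377 + 89 + 34 + 8 + 2, which has 6 terms.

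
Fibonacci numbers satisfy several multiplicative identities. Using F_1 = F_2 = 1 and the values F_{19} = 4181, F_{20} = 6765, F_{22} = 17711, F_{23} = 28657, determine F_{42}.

By the addition formula F_{m+n} = F_m F_{n+1} + F_{m−1} F_n with m=20, n=22: F_{42} = 6765·28657 + 4181·17711 = 193864605 + 74049691 = 267914296.

267914296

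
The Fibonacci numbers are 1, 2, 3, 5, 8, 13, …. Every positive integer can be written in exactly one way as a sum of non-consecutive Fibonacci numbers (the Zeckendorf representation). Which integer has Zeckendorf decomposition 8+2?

8+2 = 10.

10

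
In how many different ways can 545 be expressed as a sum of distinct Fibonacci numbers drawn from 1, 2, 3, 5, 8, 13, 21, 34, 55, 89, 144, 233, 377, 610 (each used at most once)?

Each representation comes from the Zeckendorf form by replacing some F_k with F_{k−1} + F_{k−2} where possible.
545 = 377+144+21+3 = 377+144+21+2+1 = 377+144+13+8+3 = 377+89+55+21+3 = 377+144+13+8+2+1 = … (16 more), for 21 in all.

21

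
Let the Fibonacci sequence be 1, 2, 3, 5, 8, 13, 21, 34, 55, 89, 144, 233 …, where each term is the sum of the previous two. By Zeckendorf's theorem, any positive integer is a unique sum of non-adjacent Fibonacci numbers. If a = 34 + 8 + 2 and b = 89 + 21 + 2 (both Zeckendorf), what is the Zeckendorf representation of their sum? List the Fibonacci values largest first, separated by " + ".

144 + 8 + 3 + 1

The two numbers are 44 and 112, so their sum is 156.
156 − 144 = 12
12 − 8 = 4
4 − 3 = 1
1 − 1 = 0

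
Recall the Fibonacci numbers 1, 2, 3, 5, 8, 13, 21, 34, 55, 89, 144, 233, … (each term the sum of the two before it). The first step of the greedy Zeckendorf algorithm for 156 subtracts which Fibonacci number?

144

144 ≤ 156 < 233, so the largest Fibonacci number not exceeding 156 is 144.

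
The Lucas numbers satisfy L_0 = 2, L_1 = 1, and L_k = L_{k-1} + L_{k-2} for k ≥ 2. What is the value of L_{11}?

199

Iterating the recurrence up to L_{4} = 7 and L_{3} = 4:
L_{5} = L_{4} + L_{3} = 7 + 4 = 11
L_{6} = L_{5} + L_{4} = 11 + 7 = 18
L_{7} = L_{6} + L_{5} = 18 + 11 = 29
L_{8} = L_{7} + L_{6} = 29 + 18 = 47
L_{9} = L_{8} + L_{7} = 47 + 29 = 76
L_{10} = L_{9} + L_{8} = 76 + 47 = 123
L_{11} = L_{10} + L_{9} = 123 + 76 = 199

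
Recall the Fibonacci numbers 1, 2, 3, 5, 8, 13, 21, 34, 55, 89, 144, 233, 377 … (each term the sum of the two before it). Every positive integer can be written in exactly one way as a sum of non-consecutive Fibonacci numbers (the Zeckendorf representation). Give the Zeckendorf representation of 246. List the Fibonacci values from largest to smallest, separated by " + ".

246: greatest Fibonacci not exceeding it is 233, leaving 13
13: greatest Fibonacci not exceeding it is 13, leaving 0
So 246 = 233 + 13, with no two terms consecutive in the sequence.

233 + 13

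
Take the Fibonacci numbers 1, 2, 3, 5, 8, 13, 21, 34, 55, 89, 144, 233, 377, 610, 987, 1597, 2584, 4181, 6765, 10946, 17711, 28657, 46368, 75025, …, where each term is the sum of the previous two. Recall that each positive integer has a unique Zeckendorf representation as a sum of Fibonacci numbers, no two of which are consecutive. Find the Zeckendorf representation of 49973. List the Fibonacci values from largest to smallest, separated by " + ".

46368 + 2584 + 987 + 34

46368 ≤ 49973 < 75025, so take 46368; remainder 3605
2584 ≤ 3605 < 4181, so take 2584; remainder 1021
987 ≤ 1021 < 1597, so take 987; remainder 34
34 ≤ 34 < 55, so take 34; remainder 0
So 49973 = 46368 + 2584 + 987 + 34, with no two terms consecutive in the sequence.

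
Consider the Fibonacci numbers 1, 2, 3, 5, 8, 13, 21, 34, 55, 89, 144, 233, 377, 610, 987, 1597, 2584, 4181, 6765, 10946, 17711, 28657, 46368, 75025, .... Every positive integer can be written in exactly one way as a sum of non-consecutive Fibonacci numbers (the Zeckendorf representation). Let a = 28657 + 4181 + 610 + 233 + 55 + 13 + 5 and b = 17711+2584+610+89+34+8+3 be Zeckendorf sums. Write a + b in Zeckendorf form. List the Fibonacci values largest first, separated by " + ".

The two numbers are 33754 and 21039, so their sum is 54793.
largest Fibonacci ≤ 54793 is 46368; 54793 − 46368 = 8425
largest Fibonacci ≤ 8425 is 6765; 8425 − 6765 = 1660
largest Fibonacci ≤ 1660 is 1597; 1660 − 1597 = 63
largest Fibonacci ≤ 63 is 55; 63 − 55 = 8
largest Fibonacci ≤ 8 is 8; 8 − 8 = 0

46368 + 6765 + 1597 + 55 + 8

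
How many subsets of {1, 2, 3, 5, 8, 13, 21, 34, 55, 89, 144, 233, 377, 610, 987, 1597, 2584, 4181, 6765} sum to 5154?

5154 = 4181+610+233+89+34+5+2 = 4181+610+233+89+21+13+5+2 = 2584+1597+610+233+89+34+5+2 = 4181+610+233+55+34+21+13+5+2 = 2584+1597+610+233+89+21+13+5+2 = … (6 more), for 11 in all.

11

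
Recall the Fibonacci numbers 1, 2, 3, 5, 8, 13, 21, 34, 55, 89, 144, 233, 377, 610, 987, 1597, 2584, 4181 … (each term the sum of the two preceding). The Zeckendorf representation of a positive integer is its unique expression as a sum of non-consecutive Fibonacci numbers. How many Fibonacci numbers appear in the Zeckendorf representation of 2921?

5

2584 ≤ 2921 < 4181, so take 2584; remainder 337
233 ≤ 337 < 377, so take 233; remainder 104
89 ≤ 104 < 144, so take 89; remainder 15
13 ≤ 15 < 21, so take 13; remainder 2
2 ≤ 2 < 3, so take 2; remainder 0
2921 = 2584 + 233 + 89 + 13 + 2, which has 5 terms.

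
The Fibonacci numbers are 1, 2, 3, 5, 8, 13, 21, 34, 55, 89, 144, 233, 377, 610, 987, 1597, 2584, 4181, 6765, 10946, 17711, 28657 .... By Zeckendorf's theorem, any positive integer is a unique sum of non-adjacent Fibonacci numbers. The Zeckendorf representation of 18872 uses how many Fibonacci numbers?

6

Greedily peel off the largest Fibonacci term at each step:
subtract 17711 from 18872: 1161 remains
subtract 987 from 1161: 174 remains
subtract 144 from 174: 30 remains
subtract 21 from 30: 9 remains
subtract 8 from 9: 1 remains
subtract 1 from 1: 0 remains
18872 = 17711 + 987 + 144 + 21 + 8 + 1, which has 6 terms.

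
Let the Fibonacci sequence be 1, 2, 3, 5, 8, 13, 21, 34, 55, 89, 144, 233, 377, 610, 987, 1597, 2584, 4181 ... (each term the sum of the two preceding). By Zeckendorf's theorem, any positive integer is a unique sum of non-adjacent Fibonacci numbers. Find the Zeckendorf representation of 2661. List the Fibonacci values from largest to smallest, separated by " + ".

Greedy algorithm:
2584 ≤ 2661 < 4181, so take 2584; remainder 77
55 ≤ 77 < 89, so take 55; remainder 22
21 ≤ 22 < 34, so take 21; remainder 1
1 ≤ 1 < 2, so take 1; remainder 0
So 2661 = 2584 + 55 + 21 + 1, with no two terms consecutive in the sequence.

2584 + 55 + 21 + 1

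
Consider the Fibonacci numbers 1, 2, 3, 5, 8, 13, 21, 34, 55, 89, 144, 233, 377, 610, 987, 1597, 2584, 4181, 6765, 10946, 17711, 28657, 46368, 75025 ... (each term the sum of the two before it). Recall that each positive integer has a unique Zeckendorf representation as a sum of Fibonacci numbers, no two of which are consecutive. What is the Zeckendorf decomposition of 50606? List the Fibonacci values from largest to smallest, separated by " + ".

46368 + 4181 + 55 + 2

50606 − 46368 = 4238
4238 − 4181 = 57
57 − 55 = 2
2 − 2 = 0
So 50606 = 46368 + 4181 + 55 + 2, with no two terms consecutive in the sequence.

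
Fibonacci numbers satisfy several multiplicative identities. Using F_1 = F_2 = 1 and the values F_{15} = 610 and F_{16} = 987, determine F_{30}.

832040

By the doubling identity F_{2k} = F_k(2F_{k+1} − F_k): F_{30} = 610·(2·987 − 610) = 610·1364 = 832040.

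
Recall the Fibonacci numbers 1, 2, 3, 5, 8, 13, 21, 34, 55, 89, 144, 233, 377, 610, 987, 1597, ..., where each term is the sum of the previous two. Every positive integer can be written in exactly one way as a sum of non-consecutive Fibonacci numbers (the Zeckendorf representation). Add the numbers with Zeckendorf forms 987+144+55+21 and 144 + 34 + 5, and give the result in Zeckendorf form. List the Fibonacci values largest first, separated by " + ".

The two numbers are 1207 and 183, so their sum is 1390.
Greedy algorithm:
subtract 987 from 1390: 403 remains
subtract 377 from 403: 26 remains
subtract 21 from 26: 5 remains
subtract 5 from 5: 0 remains

987 + 377 + 21 + 5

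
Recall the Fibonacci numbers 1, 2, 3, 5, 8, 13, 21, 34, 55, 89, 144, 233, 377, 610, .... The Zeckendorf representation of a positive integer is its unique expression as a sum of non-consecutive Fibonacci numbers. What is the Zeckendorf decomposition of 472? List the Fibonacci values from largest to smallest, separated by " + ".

377 + 89 + 5 + 1

Repeatedly subtract the largest Fibonacci number that fits:
472 − 377 = 95
95 − 89 = 6
6 − 5 = 1
1 − 1 = 0
So 472 = 377 + 89 + 5 + 1, with no two terms consecutive in the sequence.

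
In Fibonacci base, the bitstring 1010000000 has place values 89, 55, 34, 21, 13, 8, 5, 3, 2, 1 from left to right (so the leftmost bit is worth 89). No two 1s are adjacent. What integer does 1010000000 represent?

Summing the place values of the 1 bits: 89 + 34 = 123.

123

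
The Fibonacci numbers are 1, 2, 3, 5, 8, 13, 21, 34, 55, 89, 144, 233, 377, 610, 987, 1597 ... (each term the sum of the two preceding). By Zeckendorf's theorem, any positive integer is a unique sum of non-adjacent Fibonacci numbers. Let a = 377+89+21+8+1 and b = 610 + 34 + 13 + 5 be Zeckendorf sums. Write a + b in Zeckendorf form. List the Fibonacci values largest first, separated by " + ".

987 + 144 + 21 + 5 + 1

The two numbers are 496 and 662, so their sum is 1158.
Greedily peel off the largest Fibonacci term at each step:
1158 − 987 = 171
171 − 144 = 27
27 − 21 = 6
6 − 5 = 1
1 − 1 = 0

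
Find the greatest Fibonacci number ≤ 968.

610 ≤ 968 < 987, so the largest Fibonacci number not exceeding 968 is 610.

610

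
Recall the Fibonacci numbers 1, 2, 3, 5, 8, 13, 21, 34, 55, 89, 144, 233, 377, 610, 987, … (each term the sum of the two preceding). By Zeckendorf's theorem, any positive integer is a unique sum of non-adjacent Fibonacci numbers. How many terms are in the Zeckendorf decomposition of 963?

963: greatest Fibonacci not exceeding it is 610, leaving 353
353: greatest Fibonacci not exceeding it is 233, leaving 120
120: greatest Fibonacci not exceeding it is 89, leaving 31
31: greatest Fibonacci not exceeding it is 21, leaving 10
10: greatest Fibonacci not exceeding it is 8, leaving 2
2: greatest Fibonacci not exceeding it is 2, leaving 0
963 = 610 + 233 + 89 + 21 + 8 + 2, which has 6 terms.

6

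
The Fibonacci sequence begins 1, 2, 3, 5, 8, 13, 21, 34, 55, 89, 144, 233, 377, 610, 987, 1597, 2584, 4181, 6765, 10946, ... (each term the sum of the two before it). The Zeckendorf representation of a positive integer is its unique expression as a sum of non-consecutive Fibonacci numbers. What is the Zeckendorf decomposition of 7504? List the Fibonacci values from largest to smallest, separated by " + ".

6765 + 610 + 89 + 34 + 5 + 1

7504: greatest Fibonacci not exceeding it is 6765, leaving 739
739: greatest Fibonacci not exceeding it is 610, leaving 129
129: greatest Fibonacci not exceeding it is 89, leaving 40
40: greatest Fibonacci not exceeding it is 34, leaving 6
6: greatest Fibonacci not exceeding it is 5, leaving 1
1: greatest Fibonacci not exceeding it is 1, leaving 0
So 7504 = 6765 + 610 + 89 + 34 + 5 + 1, with no two terms consecutive in the sequence.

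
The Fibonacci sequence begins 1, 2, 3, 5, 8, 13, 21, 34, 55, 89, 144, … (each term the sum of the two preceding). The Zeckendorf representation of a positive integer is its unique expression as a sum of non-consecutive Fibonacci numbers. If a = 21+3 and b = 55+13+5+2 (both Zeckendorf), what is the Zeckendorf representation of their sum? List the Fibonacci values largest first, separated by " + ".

89 + 8 + 2

The two numbers are 24 and 75, so their sum is 99.
Greedy algorithm:
99: greatest Fibonacci not exceeding it is 89, leaving 10
10: greatest Fibonacci not exceeding it is 8, leaving 2
2: greatest Fibonacci not exceeding it is 2, leaving 0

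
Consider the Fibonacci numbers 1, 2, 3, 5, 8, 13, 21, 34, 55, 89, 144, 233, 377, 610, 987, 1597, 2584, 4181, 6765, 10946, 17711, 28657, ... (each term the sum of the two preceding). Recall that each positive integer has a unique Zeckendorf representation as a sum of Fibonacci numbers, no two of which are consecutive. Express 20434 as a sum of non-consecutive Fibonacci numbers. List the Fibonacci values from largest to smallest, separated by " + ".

largest Fibonacci ≤ 20434 is 17711; 20434 − 17711 = 2723
largest Fibonacci ≤ 2723 is 2584; 2723 − 2584 = 139
largest Fibonacci ≤ 139 is 89; 139 − 89 = 50
largest Fibonacci ≤ 50 is 34; 50 − 34 = 16
largest Fibonacci ≤ 16 is 13; 16 − 13 = 3
largest Fibonacci ≤ 3 is 3; 3 − 3 = 0
So 20434 = 17711 + 2584 + 89 + 34 + 13 + 3, with no two terms consecutive in the sequence.

17711 + 2584 + 89 + 34 + 13 + 3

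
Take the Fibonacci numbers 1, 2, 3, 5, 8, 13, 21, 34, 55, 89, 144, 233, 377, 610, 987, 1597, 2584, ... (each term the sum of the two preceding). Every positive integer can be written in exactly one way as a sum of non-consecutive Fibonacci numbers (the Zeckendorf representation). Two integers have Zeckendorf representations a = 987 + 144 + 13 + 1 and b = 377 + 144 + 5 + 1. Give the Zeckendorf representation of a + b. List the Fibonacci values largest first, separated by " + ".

1597 + 55 + 13 + 5 + 2

The two numbers are 1145 and 527, so their sum is 1672.
Greedy algorithm:
take 1597 (≤ 1672); 1672 − 1597 = 75
take 55 (≤ 75); 75 − 55 = 20
take 13 (≤ 20); 20 − 13 = 7
take 5 (≤ 7); 7 − 5 = 2
take 2 (≤ 2); 2 − 2 = 0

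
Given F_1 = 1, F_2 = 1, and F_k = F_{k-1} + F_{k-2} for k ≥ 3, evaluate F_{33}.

Iterating the recurrence up to F_{25} = 75025 and F_{24} = 46368:
F_{26} = F_{25} + F_{24} = 75025 + 46368 = 121393
F_{27} = F_{26} + F_{25} = 121393 + 75025 = 196418
F_{28} = F_{27} + F_{26} = 196418 + 121393 = 317811
F_{29} = F_{28} + F_{27} = 317811 + 196418 = 514229
F_{30} = F_{29} + F_{28} = 514229 + 317811 = 832040
F_{31} = F_{30} + F_{29} = 832040 + 514229 = 1346269
F_{32} = F_{31} + F_{30} = 1346269 + 832040 = 2178309
F_{33} = F_{32} + F_{31} = 2178309 + 1346269 = 3524578

3524578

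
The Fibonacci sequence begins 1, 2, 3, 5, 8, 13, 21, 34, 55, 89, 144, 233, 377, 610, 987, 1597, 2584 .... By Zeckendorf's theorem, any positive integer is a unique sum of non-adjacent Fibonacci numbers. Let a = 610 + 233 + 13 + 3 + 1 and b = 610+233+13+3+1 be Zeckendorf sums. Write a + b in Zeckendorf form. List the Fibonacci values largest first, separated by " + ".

1597 + 89 + 34

The two numbers are 860 and 860, so their sum is 1720.
subtract 1597 from 1720: 123 remains
subtract 89 from 123: 34 remains
subtract 34 from 34: 0 remains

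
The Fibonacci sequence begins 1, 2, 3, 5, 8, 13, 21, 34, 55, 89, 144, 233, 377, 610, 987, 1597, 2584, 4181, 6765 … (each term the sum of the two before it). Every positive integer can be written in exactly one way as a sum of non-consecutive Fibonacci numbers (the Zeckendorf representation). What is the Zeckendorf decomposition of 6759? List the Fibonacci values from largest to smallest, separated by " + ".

4181 + 1597 + 610 + 233 + 89 + 34 + 13 + 2

6759: greatest Fibonacci not exceeding it is 4181, leaving 2578
2578: greatest Fibonacci not exceeding it is 1597, leaving 981
981: greatest Fibonacci not exceeding it is 610, leaving 371
371: greatest Fibonacci not exceeding it is 233, leaving 138
138: greatest Fibonacci not exceeding it is 89, leaving 49
49: greatest Fibonacci not exceeding it is 34, leaving 15
15: greatest Fibonacci not exceeding it is 13, leaving 2
2: greatest Fibonacci not exceeding it is 2, leaving 0
So 6759 = 4181 + 1597 + 610 + 233 + 89 + 34 + 13 + 2, with no two terms consecutive in the sequence.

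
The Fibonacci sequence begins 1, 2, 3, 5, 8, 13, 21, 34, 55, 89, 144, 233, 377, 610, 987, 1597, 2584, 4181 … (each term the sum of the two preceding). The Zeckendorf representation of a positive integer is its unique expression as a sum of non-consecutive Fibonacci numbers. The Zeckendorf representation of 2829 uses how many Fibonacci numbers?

take 2584 (≤ 2829); 2829 − 2584 = 245
take 233 (≤ 245); 245 − 233 = 12
take 8 (≤ 12); 12 − 8 = 4
take 3 (≤ 4); 4 − 3 = 1
take 1 (≤ 1); 1 − 1 = 0
2829 = 2584 + 233 + 8 + 3 + 1, which has 5 terms.

5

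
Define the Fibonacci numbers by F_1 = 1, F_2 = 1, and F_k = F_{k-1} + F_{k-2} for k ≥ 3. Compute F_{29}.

Iterating the recurrence up to F_{22} = 17711 and F_{21} = 10946:
F_{23} = F_{22} + F_{21} = 17711 + 10946 = 28657
F_{24} = F_{23} + F_{22} = 28657 + 17711 = 46368
F_{25} = F_{24} + F_{23} = 46368 + 28657 = 75025
F_{26} = F_{25} + F_{24} = 75025 + 46368 = 121393
F_{27} = F_{26} + F_{25} = 121393 + 75025 = 196418
F_{28} = F_{27} + F_{26} = 196418 + 121393 = 317811
F_{29} = F_{28} + F_{27} = 317811 + 196418 = 514229

514229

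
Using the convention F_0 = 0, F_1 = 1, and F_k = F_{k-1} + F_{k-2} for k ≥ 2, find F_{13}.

233

Iterating the recurrence up to F_{7} = 13 and F_{6} = 8:
F_{8} = F_{7} + F_{6} = 13 + 8 = 21
F_{9} = F_{8} + F_{7} = 21 + 13 = 34
F_{10} = F_{9} + F_{8} = 34 + 21 = 55
F_{11} = F_{10} + F_{9} = 55 + 34 = 89
F_{12} = F_{11} + F_{10} = 89 + 55 = 144
F_{13} = F_{12} + F_{11} = 144 + 89 = 233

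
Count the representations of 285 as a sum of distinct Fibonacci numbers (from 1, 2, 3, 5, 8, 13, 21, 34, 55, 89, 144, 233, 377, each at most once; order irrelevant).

Each representation comes from the Zeckendorf form by replacing some F_k with F_{k−1} + F_{k−2} where possible.
285 = 233+34+13+5 = 233+34+13+3+2 = 144+89+34+13+5 = 233+34+8+5+3+2 = 144+89+34+13+3+2 = … (4 more), for 9 in all.

9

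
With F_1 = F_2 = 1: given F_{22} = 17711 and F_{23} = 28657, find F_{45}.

By F_{2k+1} = F_k² + F_{k+1}²: F_{45} = 17711² + 28657² = 313679521 + 821223649 = 1134903170.

1134903170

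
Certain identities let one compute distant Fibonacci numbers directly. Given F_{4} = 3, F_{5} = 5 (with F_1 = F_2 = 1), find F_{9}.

By the addition formula F_{m+n} = F_m F_{n+1} + F_{m−1} F_n with m=5, n=4: F_{9} = 5·5 + 3·3 = 25 + 9 = 34.

34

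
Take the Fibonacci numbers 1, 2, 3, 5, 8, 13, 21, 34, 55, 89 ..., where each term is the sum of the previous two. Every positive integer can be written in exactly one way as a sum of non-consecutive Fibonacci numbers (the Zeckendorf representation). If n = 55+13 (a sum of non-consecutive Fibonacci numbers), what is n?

68

55+13 = 68.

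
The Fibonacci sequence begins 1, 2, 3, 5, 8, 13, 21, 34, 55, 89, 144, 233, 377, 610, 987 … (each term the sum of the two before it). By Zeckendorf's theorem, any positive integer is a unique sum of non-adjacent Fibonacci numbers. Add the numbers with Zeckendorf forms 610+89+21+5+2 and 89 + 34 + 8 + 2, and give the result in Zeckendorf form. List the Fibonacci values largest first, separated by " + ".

610 + 233 + 13 + 3 + 1

The two numbers are 727 and 133, so their sum is 860.
subtract 610 from 860: 250 remains
subtract 233 from 250: 17 remains
subtract 13 from 17: 4 remains
subtract 3 from 4: 1 remains
subtract 1 from 1: 0 remains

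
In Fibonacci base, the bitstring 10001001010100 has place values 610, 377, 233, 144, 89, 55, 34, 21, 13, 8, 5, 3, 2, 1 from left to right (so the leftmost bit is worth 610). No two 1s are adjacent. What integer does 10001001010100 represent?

731

Summing the place values of the 1 bits: 610 + 89 + 21 + 8 + 3 = 731.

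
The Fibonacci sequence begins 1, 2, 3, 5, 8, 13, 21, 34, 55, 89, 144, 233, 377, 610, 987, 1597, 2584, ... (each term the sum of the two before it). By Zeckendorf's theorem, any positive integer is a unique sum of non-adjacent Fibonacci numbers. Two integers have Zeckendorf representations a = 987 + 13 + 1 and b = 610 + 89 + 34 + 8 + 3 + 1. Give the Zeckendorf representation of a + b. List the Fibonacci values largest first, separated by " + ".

The two numbers are 1001 and 745, so their sum is 1746.
1597 ≤ 1746 < 2584, so take 1597; remainder 149
144 ≤ 149 < 233, so take 144; remainder 5
5 ≤ 5 < 8, so take 5; remainder 0

1597 + 144 + 5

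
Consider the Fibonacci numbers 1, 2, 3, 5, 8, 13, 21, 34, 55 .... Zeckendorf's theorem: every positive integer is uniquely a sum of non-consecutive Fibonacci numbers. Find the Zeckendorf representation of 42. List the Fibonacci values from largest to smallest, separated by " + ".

Repeatedly subtract the largest Fibonacci number that fits:
42 − 34 = 8
8 − 8 = 0
So 42 = 34 + 8, with no two terms consecutive in the sequence.

34 + 8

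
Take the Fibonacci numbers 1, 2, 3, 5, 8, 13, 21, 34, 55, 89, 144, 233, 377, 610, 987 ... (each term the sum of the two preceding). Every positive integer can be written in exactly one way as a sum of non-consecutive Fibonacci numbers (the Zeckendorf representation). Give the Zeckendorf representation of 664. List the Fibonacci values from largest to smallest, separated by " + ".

Greedily peel off the largest Fibonacci term at each step:
subtract 610 from 664: 54 remains
subtract 34 from 54: 20 remains
subtract 13 from 20: 7 remains
subtract 5 from 7: 2 remains
subtract 2 from 2: 0 remains
So 664 = 610 + 34 + 13 + 5 + 2, with no two terms consecutive in the sequence.

610 + 34 + 13 + 5 + 2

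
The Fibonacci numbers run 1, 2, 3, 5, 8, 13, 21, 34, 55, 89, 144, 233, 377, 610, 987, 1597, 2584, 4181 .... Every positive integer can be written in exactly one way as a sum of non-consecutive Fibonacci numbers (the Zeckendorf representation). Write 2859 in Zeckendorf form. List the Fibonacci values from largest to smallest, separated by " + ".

2584 + 233 + 34 + 8

largest Fibonacci ≤ 2859 is 2584; 2859 − 2584 = 275
largest Fibonacci ≤ 275 is 233; 275 − 233 = 42
largest Fibonacci ≤ 42 is 34; 42 − 34 = 8
largest Fibonacci ≤ 8 is 8; 8 − 8 = 0
So 2859 = 2584 + 233 + 34 + 8, with no two terms consecutive in the sequence.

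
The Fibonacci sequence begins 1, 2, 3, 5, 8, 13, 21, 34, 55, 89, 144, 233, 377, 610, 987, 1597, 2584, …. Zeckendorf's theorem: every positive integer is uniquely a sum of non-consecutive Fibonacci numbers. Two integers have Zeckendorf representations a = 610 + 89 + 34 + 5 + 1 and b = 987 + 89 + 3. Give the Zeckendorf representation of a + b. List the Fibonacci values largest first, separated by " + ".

The two numbers are 739 and 1079, so their sum is 1818.
Repeatedly subtract the largest Fibonacci number that fits:
1818 − 1597 = 221
221 − 144 = 77
77 − 55 = 22
22 − 21 = 1
1 − 1 = 0

1597 + 144 + 55 + 21 + 1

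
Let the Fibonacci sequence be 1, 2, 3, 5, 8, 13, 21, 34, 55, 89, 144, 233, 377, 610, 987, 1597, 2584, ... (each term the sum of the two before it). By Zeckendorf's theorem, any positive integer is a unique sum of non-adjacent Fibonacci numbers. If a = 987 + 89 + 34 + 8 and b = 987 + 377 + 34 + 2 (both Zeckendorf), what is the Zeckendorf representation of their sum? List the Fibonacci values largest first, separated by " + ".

1597 + 610 + 233 + 55 + 21 + 2

The two numbers are 1118 and 1400, so their sum is 2518.
2518 − 1597 = 921
921 − 610 = 311
311 − 233 = 78
78 − 55 = 23
23 − 21 = 2
2 − 2 = 0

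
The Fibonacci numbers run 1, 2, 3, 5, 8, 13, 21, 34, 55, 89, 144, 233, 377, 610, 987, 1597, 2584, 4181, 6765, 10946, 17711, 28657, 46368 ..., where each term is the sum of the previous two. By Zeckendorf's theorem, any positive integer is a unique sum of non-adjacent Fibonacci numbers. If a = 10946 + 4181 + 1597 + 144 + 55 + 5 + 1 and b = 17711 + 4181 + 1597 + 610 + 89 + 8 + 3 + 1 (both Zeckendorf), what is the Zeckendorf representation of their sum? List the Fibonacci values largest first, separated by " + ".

28657 + 10946 + 987 + 377 + 144 + 13 + 5

The two numbers are 16929 and 24200, so their sum is 41129.
Greedily peel off the largest Fibonacci term at each step:
largest Fibonacci ≤ 41129 is 28657; 41129 − 28657 = 12472
largest Fibonacci ≤ 12472 is 10946; 12472 − 10946 = 1526
largest Fibonacci ≤ 1526 is 987; 1526 − 987 = 539
largest Fibonacci ≤ 539 is 377; 539 − 377 = 162
largest Fibonacci ≤ 162 is 144; 162 − 144 = 18
largest Fibonacci ≤ 18 is 13; 18 − 13 = 5
largest Fibonacci ≤ 5 is 5; 5 − 5 = 0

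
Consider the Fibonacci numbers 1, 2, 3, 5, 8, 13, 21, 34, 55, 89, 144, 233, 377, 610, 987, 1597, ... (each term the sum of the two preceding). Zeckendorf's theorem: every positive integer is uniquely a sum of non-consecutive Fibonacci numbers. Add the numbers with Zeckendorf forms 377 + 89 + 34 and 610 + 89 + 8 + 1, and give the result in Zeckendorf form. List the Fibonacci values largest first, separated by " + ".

987 + 144 + 55 + 21 + 1

The two numbers are 500 and 708, so their sum is 1208.
subtract 987 from 1208: 221 remains
subtract 144 from 221: 77 remains
subtract 55 from 77: 22 remains
subtract 21 from 22: 1 remains
subtract 1 from 1: 0 remains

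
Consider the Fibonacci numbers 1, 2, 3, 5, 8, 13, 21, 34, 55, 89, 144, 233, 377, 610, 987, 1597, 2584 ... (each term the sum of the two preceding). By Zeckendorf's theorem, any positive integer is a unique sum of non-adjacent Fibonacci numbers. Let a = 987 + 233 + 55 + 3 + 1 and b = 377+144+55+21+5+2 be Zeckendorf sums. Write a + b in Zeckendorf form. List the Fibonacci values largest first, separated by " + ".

The two numbers are 1279 and 604, so their sum is 1883.
Greedily peel off the largest Fibonacci term at each step:
1883 − 1597 = 286
286 − 233 = 53
53 − 34 = 19
19 − 13 = 6
6 − 5 = 1
1 − 1 = 0

1597 + 233 + 34 + 13 + 5 + 1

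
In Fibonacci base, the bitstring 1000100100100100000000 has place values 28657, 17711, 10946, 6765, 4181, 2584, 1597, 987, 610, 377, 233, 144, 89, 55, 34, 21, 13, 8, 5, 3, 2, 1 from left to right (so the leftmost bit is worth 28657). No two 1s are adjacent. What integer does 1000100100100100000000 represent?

34113

Summing the place values of the 1 bits: 28657 + 4181 + 987 + 233 + 55 = 34113.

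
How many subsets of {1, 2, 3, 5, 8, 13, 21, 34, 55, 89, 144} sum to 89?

Starting from the Zeckendorf form and repeatedly splitting a term F_k into F_{k−1} + F_{k−2} (when neither is already used) reaches every representation.
89 = 89 = 55+34 = 55+21+13 = … (2 more), for 5 in all.

5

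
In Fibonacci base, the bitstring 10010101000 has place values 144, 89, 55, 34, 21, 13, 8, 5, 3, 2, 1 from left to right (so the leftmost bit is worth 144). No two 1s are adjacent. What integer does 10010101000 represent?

Summing the place values of the 1 bits: 144 + 34 + 13 + 5 = 196.

196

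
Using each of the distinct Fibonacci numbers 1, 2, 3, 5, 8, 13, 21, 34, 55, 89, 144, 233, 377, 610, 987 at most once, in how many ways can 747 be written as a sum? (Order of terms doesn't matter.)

Each representation comes from the Zeckendorf form by replacing some F_k with F_{k−1} + F_{k−2} where possible.
747 = 610+89+34+13+1 = 610+89+34+8+5+1 = 377+233+89+34+13+1 = 610+89+34+8+3+2+1 = 610+89+21+13+8+5+1 = … (11 more), for 16 in all.

16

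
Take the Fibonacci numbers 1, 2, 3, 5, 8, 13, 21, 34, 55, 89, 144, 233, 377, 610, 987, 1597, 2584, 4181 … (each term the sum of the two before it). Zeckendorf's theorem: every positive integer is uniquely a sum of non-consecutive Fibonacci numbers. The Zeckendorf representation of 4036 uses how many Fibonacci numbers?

take 2584 (≤ 4036); 4036 − 2584 = 1452
take 987 (≤ 1452); 1452 − 987 = 465
take 377 (≤ 465); 465 − 377 = 88
take 55 (≤ 88); 88 − 55 = 33
take 21 (≤ 33); 33 − 21 = 12
take 8 (≤ 12); 12 − 8 = 4
take 3 (≤ 4); 4 − 3 = 1
take 1 (≤ 1); 1 − 1 = 0
4036 = 2584 + 987 + 377 + 55 + 21 + 8 + 3 + 1, which has 8 terms.

8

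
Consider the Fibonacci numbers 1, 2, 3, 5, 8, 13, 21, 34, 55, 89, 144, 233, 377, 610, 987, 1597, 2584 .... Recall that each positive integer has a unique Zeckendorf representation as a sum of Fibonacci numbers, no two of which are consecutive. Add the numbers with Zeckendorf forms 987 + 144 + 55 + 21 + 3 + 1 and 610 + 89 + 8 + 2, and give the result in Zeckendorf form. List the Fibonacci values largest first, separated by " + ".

1597 + 233 + 89 + 1

The two numbers are 1211 and 709, so their sum is 1920.
Greedily peel off the largest Fibonacci term at each step:
1920 − 1597 = 323
323 − 233 = 90
90 − 89 = 1
1 − 1 = 0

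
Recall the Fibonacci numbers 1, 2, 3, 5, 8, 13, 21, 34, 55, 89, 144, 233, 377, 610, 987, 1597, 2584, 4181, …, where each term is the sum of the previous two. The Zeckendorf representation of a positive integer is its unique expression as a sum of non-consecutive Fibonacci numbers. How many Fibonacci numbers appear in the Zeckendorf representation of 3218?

4

Greedily peel off the largest Fibonacci term at each step:
3218: greatest Fibonacci not exceeding it is 2584, leaving 634
634: greatest Fibonacci not exceeding it is 610, leaving 24
24: greatest Fibonacci not exceeding it is 21, leaving 3
3: greatest Fibonacci not exceeding it is 3, leaving 0
3218 = 2584 + 610 + 21 + 3, which has 4 terms.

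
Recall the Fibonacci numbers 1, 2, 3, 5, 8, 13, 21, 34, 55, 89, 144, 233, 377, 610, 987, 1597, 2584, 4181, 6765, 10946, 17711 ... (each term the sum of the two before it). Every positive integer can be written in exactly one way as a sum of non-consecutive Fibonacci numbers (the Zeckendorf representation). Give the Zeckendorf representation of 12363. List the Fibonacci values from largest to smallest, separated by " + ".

10946 + 987 + 377 + 34 + 13 + 5 + 1

10946 ≤ 12363 < 17711, so take 10946; remainder 1417
987 ≤ 1417 < 1597, so take 987; remainder 430
377 ≤ 430 < 610, so take 377; remainder 53
34 ≤ 53 < 55, so take 34; remainder 19
13 ≤ 19 < 21, so take 13; remainder 6
5 ≤ 6 < 8, so take 5; remainder 1
1 ≤ 1 < 2, so take 1; remainder 0
So 12363 = 10946 + 987 + 377 + 34 + 13 + 5 + 1, with no two terms consecutive in the sequence.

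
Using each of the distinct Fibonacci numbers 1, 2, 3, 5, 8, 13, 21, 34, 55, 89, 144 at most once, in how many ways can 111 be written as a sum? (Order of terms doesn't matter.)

Each representation comes from the Zeckendorf form by replacing some F_k with F_{k−1} + F_{k−2} where possible.
111 = 89+21+1 = 89+13+8+1 = 55+34+21+1 = … (3 more), for 6 in all.

6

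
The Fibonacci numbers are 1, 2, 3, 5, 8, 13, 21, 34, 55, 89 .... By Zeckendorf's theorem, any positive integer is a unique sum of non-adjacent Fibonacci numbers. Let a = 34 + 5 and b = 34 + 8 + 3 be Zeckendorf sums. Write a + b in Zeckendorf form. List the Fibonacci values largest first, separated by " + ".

The two numbers are 39 and 45, so their sum is 84.
55 ≤ 84 < 89, so take 55; remainder 29
21 ≤ 29 < 34, so take 21; remainder 8
8 ≤ 8 < 13, so take 8; remainder 0

55 + 21 + 8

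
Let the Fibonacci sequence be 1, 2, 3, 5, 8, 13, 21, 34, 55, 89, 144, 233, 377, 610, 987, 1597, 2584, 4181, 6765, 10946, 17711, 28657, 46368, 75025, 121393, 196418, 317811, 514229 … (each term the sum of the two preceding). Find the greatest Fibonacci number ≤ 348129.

317811

317811 ≤ 348129 < 514229, so the largest Fibonacci number not exceeding 348129 is 317811.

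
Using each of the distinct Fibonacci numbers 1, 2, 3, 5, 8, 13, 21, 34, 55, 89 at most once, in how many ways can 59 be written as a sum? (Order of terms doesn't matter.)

3

Each representation comes from the Zeckendorf form by replacing some F_k with F_{k−1} + F_{k−2} where possible.
59 = 55+3+1 = 34+21+3+1 = 34+13+8+3+1 — 3 representations.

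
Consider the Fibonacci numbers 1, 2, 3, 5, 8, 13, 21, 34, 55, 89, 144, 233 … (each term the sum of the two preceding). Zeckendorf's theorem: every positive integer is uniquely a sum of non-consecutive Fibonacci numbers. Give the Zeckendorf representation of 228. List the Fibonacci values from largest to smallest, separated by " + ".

144 + 55 + 21 + 8

144 ≤ 228 < 233, so take 144; remainder 84
55 ≤ 84 < 89, so take 55; remainder 29
21 ≤ 29 < 34, so take 21; remainder 8
8 ≤ 8 < 13, so take 8; remainder 0
So 228 = 144 + 55 + 21 + 8, with no two terms consecutive in the sequence.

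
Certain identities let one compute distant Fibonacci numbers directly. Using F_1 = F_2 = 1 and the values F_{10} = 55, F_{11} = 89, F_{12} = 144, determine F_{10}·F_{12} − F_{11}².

-1

55·144 − 89² = 7920 − 7921 = -1. (Cassini's identity: F_{k−1}F_{k+1} − F_k² = (−1)^k.)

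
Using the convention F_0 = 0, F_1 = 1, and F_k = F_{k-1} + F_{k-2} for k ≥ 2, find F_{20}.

Iterating the recurrence up to F_{14} = 377 and F_{13} = 233:
F_{15} = F_{14} + F_{13} = 377 + 233 = 610
F_{16} = F_{15} + F_{14} = 610 + 377 = 987
F_{17} = F_{16} + F_{15} = 987 + 610 = 1597
F_{18} = F_{17} + F_{16} = 1597 + 987 = 2584
F_{19} = F_{18} + F_{17} = 2584 + 1597 = 4181
F_{20} = F_{19} + F_{18} = 4181 + 2584 = 6765

6765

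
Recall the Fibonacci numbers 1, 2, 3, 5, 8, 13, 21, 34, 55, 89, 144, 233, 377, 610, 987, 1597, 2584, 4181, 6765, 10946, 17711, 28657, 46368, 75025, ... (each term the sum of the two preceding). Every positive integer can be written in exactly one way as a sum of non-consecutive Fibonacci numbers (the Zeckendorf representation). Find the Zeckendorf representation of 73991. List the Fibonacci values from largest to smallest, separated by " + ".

46368 + 17711 + 6765 + 2584 + 377 + 144 + 34 + 8

take 46368 (≤ 73991); 73991 − 46368 = 27623
take 17711 (≤ 27623); 27623 − 17711 = 9912
take 6765 (≤ 9912); 9912 − 6765 = 3147
take 2584 (≤ 3147); 3147 − 2584 = 563
take 377 (≤ 563); 563 − 377 = 186
take 144 (≤ 186); 186 − 144 = 42
take 34 (≤ 42); 42 − 34 = 8
take 8 (≤ 8); 8 − 8 = 0
So 73991 = 46368 + 17711 + 6765 + 2584 + 377 + 144 + 34 + 8, with no two terms consecutive in the sequence.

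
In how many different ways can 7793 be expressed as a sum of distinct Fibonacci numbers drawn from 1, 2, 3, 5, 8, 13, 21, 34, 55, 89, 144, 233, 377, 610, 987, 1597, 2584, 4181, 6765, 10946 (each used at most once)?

22

Each representation comes from the Zeckendorf form by replacing some F_k with F_{k−1} + F_{k−2} where possible.
7793 = 6765+987+34+5+2 = 6765+987+21+13+5+2 = 6765+610+377+34+5+2 = 4181+2584+987+34+5+2 = … (18 more), for 22 in all.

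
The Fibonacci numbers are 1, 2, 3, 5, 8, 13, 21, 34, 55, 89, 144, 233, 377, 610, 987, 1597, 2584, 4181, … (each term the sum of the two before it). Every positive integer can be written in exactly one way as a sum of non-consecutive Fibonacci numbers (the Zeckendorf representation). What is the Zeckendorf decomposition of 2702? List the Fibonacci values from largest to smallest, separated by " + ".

2584 + 89 + 21 + 8

Greedily peel off the largest Fibonacci term at each step:
largest Fibonacci ≤ 2702 is 2584; 2702 − 2584 = 118
largest Fibonacci ≤ 118 is 89; 118 − 89 = 29
largest Fibonacci ≤ 29 is 21; 29 − 21 = 8
largest Fibonacci ≤ 8 is 8; 8 − 8 = 0
So 2702 = 2584 + 89 + 21 + 8, with no two terms consecutive in the sequence.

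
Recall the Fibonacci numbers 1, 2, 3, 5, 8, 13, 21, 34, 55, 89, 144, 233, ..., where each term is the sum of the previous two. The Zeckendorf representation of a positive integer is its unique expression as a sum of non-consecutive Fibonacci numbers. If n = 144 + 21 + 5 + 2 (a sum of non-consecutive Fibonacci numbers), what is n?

172

144 + 21 + 5 + 2 = 172.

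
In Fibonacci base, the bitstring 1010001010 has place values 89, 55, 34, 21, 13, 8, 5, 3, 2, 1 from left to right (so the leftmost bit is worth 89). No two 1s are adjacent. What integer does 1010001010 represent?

130

Summing the place values of the 1 bits: 89 + 34 + 5 + 2 = 130.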